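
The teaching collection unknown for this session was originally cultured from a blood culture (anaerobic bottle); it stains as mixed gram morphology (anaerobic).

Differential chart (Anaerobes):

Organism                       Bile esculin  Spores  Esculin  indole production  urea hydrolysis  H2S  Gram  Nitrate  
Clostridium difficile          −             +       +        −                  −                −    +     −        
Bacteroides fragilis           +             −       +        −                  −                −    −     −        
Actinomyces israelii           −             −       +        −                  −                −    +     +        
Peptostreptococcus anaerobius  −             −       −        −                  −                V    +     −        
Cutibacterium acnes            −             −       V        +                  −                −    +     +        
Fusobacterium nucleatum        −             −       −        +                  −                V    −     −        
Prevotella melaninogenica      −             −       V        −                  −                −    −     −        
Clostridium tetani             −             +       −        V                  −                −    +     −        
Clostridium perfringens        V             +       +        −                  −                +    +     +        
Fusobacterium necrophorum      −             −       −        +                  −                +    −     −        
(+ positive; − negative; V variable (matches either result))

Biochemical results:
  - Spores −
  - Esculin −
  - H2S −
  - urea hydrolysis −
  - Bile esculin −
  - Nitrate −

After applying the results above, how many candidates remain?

urea hydrolysis −: all 10 remaining candidates are consistent.
Spores −: excludes Clostridium difficile, Clostridium tetani, Clostridium perfringens — 7 left.
Nitrate −: excludes Actinomyces israelii, Cutibacterium acnes — 5 left.
Esculin −: excludes Bacteroides fragilis — 4 left.
Bile esculin −: all 4 remaining candidates are consistent.
H2S −: excludes Fusobacterium necrophorum — 3 left.
Still consistent: Fusobacterium nucleatum, Peptostreptococcus anaerobius, Prevotella melaninogenica.

3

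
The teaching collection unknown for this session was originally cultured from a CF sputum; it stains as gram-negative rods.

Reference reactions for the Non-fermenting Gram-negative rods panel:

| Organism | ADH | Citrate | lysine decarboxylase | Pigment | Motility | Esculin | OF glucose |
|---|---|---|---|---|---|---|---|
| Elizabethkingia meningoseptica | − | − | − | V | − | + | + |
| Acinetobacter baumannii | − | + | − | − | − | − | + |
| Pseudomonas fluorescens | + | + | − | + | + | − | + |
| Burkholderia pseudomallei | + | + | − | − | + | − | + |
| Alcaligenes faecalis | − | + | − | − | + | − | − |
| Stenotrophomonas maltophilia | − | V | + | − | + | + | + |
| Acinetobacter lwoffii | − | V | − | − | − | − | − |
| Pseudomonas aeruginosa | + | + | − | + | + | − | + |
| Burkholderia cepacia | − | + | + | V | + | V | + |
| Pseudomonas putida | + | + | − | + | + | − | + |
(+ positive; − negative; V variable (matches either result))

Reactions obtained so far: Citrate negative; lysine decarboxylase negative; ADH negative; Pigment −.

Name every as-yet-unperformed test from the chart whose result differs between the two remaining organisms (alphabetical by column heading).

ADH −: excludes Pseudomonas fluorescens, Burkholderia pseudomallei, Pseudomonas aeruginosa, Pseudomonas putida — 6 left.
Pigment −: all 6 remaining candidates are consistent.
Citrate −: excludes Acinetobacter baumannii, Alcaligenes faecalis, Burkholderia cepacia — 3 left.
lysine decarboxylase −: excludes Stenotrophomonas maltophilia — 2 left.
Two candidates remain: Acinetobacter lwoffii and Elizabethkingia meningoseptica.
  Motility: − vs − — same for both, does not separate.
  Esculin: Acinetobacter lwoffii −, Elizabethkingia meningoseptica + — discriminates.
  OF glucose: Acinetobacter lwoffii −, Elizabethkingia meningoseptica + — discriminates.

Esculin, OF glucose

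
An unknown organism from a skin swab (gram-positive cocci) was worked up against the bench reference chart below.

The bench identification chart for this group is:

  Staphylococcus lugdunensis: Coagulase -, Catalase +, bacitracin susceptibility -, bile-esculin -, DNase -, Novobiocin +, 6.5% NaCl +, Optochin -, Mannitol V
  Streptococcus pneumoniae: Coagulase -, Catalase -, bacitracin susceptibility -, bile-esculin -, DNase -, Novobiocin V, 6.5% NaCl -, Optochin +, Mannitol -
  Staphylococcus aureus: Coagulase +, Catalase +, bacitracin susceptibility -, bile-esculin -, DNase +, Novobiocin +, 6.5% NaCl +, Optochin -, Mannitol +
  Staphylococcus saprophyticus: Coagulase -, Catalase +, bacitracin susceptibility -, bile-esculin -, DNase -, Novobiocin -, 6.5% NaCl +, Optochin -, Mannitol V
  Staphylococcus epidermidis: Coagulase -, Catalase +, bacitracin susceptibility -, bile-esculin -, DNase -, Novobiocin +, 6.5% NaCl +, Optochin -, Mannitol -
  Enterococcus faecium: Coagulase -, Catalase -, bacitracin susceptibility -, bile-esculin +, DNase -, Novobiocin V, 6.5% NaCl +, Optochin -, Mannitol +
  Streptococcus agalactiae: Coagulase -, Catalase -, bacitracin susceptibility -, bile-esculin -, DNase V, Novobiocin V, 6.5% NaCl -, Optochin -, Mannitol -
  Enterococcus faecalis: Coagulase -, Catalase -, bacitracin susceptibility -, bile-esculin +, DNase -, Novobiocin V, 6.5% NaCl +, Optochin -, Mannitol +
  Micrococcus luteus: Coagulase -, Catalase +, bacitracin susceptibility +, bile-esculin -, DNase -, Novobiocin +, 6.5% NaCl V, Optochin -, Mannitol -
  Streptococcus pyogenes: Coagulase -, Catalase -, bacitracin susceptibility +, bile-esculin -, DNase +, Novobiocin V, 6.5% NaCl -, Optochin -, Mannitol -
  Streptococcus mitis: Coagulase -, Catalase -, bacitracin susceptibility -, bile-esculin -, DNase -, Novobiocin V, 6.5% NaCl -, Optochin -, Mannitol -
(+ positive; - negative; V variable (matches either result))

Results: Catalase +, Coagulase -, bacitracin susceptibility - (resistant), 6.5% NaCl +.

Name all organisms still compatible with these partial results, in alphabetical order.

Catalase +: excludes 6 organisms — 5 left.
Coagulase -: excludes Staphylococcus aureus — 4 left.
6.5% NaCl +: all 4 remaining candidates are consistent.
bacitracin susceptibility -: excludes Micrococcus luteus — 3 left.

Staphylococcus epidermidis, Staphylococcus lugdunensis, Staphylococcus saprophyticus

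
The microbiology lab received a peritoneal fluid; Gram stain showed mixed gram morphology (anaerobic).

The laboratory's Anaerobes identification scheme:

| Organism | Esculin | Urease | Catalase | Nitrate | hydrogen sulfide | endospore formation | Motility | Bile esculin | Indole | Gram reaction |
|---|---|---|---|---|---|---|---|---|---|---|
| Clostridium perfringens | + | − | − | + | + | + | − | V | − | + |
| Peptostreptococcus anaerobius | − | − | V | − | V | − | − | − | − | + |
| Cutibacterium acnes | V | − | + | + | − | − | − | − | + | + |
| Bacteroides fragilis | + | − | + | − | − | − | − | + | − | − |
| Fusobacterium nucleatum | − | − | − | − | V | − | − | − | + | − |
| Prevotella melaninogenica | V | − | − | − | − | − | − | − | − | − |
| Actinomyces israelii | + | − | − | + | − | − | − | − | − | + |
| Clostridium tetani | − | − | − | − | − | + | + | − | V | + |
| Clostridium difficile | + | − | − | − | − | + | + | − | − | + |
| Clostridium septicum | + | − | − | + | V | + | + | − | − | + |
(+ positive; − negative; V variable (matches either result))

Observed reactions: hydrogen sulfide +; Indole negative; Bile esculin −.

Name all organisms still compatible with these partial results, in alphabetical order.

Clostridium perfringens, Clostridium septicum, Peptostreptococcus anaerobius

hydrogen sulfide +: excludes 6 organisms — 4 left.
Indole −: excludes Fusobacterium nucleatum — 3 left.
Bile esculin −: all 3 remaining candidates are consistent.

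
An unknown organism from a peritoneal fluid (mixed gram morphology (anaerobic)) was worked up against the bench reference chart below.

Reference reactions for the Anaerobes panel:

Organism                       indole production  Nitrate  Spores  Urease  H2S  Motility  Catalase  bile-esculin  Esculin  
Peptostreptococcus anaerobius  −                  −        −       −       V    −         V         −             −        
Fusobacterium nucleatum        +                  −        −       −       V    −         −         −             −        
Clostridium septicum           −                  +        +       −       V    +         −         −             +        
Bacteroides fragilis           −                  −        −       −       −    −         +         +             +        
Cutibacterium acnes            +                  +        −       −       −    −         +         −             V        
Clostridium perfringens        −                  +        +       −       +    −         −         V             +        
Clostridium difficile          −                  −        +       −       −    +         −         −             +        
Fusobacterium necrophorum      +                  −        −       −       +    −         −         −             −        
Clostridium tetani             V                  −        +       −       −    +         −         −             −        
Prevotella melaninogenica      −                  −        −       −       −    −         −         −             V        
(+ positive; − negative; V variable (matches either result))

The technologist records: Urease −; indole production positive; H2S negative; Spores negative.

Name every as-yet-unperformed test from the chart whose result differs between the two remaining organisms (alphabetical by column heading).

Spores −: excludes Clostridium septicum, Clostridium perfringens, Clostridium difficile, Clostridium tetani — 6 left.
indole production +: excludes Peptostreptococcus anaerobius, Bacteroides fragilis, Prevotella melaninogenica — 3 left.
Urease −: all 3 remaining candidates are consistent.
H2S −: excludes Fusobacterium necrophorum — 2 left.
Two candidates remain: Cutibacterium acnes and Fusobacterium nucleatum.
  Nitrate: Cutibacterium acnes +, Fusobacterium nucleatum − — discriminates.
  Motility: − vs − — same for both, does not separate.
  Catalase: Cutibacterium acnes +, Fusobacterium nucleatum − — discriminates.
  bile-esculin: − vs − — same for both, does not separate.
  Esculin: V vs − — variable for at least one, does not separate.

Catalase, Nitrate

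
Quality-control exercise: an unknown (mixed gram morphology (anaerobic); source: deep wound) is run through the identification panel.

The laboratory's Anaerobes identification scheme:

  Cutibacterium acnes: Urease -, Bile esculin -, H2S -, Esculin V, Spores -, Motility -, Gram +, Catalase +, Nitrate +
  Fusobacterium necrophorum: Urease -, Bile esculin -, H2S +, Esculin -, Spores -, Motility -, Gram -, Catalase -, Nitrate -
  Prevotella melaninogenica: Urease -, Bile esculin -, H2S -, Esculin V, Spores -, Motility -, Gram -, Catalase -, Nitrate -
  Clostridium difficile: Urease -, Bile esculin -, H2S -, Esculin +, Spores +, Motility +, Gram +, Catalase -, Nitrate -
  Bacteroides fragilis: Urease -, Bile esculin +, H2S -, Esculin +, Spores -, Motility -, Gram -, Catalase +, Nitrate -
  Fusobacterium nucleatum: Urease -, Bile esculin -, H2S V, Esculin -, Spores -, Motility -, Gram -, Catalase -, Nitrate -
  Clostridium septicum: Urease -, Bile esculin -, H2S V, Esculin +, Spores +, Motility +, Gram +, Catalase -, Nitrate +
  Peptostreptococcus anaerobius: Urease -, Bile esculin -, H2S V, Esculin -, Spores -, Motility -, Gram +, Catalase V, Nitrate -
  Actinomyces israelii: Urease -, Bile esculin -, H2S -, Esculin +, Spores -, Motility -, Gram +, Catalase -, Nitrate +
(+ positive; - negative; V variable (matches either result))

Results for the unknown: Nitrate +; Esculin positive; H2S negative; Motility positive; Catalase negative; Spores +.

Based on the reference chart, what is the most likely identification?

Clostridium septicum

Nitrate +: excludes 6 organisms — 3 left.
Motility +: excludes Cutibacterium acnes, Actinomyces israelii — 1 left.
Spores +: the one remaining candidate is consistent.
Esculin +: the one remaining candidate is consistent.
Catalase -: the one remaining candidate is consistent.
H2S -: the one remaining candidate is consistent.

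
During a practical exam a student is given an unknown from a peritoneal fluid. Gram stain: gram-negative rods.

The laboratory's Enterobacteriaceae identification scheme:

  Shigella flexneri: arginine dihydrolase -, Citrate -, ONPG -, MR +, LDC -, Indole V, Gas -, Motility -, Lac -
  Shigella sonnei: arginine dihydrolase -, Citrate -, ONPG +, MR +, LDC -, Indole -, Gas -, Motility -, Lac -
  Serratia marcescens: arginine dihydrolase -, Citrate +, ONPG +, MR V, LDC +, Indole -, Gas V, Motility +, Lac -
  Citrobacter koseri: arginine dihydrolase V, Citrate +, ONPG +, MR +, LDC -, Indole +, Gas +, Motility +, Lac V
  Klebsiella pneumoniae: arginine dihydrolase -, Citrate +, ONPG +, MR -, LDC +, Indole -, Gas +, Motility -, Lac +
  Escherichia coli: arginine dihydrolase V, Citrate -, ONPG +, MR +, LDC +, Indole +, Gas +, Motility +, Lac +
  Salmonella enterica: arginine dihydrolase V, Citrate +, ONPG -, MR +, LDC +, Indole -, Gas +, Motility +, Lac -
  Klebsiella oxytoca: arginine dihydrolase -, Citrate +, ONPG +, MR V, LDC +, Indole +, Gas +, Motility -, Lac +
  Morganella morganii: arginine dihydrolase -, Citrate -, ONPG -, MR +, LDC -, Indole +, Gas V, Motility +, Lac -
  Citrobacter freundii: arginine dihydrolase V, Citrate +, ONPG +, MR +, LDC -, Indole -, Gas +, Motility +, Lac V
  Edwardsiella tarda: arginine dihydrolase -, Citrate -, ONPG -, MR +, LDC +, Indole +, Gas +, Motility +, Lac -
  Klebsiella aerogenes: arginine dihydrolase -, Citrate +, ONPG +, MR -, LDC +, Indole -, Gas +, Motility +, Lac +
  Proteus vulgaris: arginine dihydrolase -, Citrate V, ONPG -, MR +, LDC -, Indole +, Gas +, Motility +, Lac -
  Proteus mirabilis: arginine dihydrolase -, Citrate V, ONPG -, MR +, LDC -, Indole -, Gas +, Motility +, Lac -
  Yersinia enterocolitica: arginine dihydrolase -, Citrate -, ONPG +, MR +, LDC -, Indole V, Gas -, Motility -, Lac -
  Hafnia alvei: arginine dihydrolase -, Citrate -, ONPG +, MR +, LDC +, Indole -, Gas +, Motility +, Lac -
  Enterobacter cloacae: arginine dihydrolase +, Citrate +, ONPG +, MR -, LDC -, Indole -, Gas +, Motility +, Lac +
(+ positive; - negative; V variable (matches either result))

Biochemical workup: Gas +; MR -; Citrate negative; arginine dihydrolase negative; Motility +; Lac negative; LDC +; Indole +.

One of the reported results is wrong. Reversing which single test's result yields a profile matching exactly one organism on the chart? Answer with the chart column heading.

As reported, no row in the chart matches all 8 reactions.
Reversing Lac → still no organism matches.
Reversing arginine dihydrolase → still no organism matches.
Reversing Indole → still no organism matches.
Reversing Citrate → still no organism matches.
Reversing MR (to +) → unique match: Edwardsiella tarda.
Reversing Gas → still no organism matches.
Reversing LDC → still no organism matches.
Reversing Motility → still no organism matches.

MR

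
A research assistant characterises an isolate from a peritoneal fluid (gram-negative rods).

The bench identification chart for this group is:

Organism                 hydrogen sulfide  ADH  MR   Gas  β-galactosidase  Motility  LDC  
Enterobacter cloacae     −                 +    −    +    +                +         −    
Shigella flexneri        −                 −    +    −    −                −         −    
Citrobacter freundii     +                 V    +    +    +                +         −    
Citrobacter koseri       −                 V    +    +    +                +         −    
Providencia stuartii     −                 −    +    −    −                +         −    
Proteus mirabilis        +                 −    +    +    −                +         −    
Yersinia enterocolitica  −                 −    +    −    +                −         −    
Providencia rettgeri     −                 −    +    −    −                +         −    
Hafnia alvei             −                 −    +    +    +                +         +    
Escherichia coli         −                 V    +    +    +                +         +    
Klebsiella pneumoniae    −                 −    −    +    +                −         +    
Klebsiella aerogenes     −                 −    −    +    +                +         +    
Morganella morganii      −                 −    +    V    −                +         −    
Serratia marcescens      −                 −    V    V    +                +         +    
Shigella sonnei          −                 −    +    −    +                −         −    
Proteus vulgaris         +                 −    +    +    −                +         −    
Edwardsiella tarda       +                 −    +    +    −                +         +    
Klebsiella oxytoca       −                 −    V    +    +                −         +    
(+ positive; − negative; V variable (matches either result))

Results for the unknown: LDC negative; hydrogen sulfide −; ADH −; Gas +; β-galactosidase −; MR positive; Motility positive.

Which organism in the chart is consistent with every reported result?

ADH −: excludes Enterobacter cloacae — 17 left.
Gas +: excludes 5 organisms — 12 left.
MR +: excludes Klebsiella pneumoniae, Klebsiella aerogenes — 10 left.
hydrogen sulfide −: excludes Citrobacter freundii, Proteus mirabilis, Proteus vulgaris, Edwardsiella tarda — 6 left.
β-galactosidase −: excludes 5 organisms — 1 left.
Motility +: the one remaining candidate is consistent.
LDC −: the one remaining candidate is consistent.

Morganella morganii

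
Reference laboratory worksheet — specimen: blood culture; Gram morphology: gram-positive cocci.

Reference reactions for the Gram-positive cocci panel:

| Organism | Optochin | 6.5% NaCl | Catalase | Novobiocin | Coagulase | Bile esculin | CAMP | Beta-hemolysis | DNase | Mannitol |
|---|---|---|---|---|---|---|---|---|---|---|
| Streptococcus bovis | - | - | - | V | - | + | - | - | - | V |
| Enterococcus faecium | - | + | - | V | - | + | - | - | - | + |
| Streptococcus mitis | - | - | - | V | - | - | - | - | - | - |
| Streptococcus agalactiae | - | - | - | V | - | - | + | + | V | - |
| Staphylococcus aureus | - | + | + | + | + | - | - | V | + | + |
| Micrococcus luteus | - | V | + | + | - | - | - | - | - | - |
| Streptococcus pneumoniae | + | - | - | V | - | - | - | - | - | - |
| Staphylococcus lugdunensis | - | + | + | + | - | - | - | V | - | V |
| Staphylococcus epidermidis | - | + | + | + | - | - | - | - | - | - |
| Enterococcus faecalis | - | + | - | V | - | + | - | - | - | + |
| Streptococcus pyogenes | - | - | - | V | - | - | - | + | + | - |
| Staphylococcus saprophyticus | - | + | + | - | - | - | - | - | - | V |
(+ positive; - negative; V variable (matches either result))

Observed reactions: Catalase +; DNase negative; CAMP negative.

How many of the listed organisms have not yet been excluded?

4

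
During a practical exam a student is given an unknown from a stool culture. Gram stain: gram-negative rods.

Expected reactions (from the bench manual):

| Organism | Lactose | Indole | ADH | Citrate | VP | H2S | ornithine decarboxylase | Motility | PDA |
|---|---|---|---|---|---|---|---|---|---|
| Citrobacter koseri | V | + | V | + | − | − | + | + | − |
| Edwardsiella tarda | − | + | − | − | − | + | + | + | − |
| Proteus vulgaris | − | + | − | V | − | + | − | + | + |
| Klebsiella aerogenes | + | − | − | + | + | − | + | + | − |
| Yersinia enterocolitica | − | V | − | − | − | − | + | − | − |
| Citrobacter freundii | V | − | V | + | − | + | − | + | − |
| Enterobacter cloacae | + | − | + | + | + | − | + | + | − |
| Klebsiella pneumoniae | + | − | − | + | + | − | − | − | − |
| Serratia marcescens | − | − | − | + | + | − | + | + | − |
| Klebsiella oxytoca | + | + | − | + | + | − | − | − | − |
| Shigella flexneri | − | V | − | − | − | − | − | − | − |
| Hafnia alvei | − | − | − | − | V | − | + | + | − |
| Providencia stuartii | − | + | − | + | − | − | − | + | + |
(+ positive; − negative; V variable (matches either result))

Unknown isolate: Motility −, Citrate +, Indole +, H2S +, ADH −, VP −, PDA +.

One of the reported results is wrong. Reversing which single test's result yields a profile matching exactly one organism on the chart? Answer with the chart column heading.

Motility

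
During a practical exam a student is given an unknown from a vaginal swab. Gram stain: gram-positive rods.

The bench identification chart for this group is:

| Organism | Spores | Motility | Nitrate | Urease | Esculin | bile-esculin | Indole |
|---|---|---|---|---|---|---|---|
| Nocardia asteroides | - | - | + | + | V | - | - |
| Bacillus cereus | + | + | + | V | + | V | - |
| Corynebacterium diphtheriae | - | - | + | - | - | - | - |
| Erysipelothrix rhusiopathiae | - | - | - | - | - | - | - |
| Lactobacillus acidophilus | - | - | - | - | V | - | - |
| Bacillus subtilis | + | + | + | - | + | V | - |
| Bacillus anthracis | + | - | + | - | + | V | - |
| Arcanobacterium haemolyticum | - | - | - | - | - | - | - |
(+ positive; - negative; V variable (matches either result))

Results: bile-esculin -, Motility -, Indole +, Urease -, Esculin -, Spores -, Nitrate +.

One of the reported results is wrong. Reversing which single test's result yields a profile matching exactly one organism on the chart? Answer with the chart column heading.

Indole

As reported, no row in the chart matches all 7 reactions.
Reversing Spores → still no organism matches.
Reversing bile-esculin → still no organism matches.
Reversing Urease → still no organism matches.
Reversing Esculin → still no organism matches.
Reversing Nitrate → still no organism matches.
Reversing Indole (to -) → unique match: Corynebacterium diphtheriae.
Reversing Motility → still no organism matches.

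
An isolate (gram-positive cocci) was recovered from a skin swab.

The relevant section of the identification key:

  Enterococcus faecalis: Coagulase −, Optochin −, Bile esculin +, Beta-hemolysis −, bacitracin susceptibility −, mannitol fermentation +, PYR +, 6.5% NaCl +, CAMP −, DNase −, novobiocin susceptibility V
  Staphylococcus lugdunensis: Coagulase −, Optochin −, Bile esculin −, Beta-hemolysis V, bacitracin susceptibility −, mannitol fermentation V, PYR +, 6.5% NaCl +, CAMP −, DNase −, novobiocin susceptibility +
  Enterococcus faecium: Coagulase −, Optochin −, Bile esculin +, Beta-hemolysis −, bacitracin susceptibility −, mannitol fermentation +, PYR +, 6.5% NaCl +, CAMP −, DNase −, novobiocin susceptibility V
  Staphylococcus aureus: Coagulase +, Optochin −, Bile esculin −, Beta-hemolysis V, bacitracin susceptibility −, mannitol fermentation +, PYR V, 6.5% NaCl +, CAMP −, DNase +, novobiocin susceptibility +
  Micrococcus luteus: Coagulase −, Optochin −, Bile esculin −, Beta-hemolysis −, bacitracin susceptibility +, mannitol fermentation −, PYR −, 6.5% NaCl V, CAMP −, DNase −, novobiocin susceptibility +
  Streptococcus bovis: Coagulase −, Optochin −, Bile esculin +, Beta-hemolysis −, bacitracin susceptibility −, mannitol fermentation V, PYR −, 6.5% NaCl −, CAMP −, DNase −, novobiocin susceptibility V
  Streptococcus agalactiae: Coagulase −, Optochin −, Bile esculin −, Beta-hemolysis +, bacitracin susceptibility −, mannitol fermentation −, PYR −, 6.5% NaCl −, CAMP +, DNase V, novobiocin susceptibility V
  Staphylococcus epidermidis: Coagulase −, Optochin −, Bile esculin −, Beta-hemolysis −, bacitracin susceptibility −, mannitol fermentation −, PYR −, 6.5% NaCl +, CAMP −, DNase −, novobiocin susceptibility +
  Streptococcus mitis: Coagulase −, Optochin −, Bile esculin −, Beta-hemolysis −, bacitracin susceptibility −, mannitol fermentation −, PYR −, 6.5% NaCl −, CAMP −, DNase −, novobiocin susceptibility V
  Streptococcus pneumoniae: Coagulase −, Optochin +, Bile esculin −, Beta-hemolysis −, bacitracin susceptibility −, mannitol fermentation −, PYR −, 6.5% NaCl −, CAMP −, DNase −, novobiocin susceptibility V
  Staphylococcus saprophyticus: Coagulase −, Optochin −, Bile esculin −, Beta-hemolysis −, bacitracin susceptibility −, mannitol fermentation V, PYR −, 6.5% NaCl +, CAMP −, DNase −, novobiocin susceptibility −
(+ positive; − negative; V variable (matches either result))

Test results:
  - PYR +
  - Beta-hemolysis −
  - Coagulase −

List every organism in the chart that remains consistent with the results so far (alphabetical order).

Beta-hemolysis −: excludes Streptococcus agalactiae — 10 left.
PYR +: excludes 6 organisms — 4 left.
Coagulase −: excludes Staphylococcus aureus — 3 left.

Enterococcus faecalis, Enterococcus faecium, Staphylococcus lugdunensis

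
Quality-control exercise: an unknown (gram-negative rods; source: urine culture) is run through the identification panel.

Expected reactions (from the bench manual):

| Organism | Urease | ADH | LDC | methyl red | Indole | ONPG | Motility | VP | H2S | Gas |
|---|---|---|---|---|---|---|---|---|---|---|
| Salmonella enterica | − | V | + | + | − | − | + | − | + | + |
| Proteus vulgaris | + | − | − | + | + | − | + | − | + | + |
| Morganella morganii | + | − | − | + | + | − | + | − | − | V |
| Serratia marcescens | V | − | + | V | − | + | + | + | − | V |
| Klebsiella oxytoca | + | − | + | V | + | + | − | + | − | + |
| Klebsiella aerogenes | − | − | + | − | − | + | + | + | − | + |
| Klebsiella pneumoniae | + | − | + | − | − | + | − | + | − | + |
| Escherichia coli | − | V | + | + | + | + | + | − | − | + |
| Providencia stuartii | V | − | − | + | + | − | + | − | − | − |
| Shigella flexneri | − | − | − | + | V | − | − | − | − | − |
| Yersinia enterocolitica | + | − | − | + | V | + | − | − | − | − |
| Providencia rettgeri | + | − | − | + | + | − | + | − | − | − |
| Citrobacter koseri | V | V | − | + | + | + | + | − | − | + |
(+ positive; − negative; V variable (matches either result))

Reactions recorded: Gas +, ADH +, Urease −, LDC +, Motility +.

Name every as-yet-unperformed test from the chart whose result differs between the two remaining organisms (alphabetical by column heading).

Motility +: excludes Klebsiella oxytoca, Klebsiella pneumoniae, Shigella flexneri, Yersinia enterocolitica — 9 left.
ADH +: excludes 6 organisms — 3 left.
Gas +: all 3 remaining candidates are consistent.
Urease −: all 3 remaining candidates are consistent.
LDC +: excludes Citrobacter koseri — 2 left.
Two candidates remain: Escherichia coli and Salmonella enterica.
  methyl red: + vs + — same for both, does not separate.
  Indole: Escherichia coli +, Salmonella enterica − — discriminates.
  ONPG: Escherichia coli +, Salmonella enterica − — discriminates.
  VP: − vs − — same for both, does not separate.
  H2S: Escherichia coli −, Salmonella enterica + — discriminates.

H2S, Indole, ONPG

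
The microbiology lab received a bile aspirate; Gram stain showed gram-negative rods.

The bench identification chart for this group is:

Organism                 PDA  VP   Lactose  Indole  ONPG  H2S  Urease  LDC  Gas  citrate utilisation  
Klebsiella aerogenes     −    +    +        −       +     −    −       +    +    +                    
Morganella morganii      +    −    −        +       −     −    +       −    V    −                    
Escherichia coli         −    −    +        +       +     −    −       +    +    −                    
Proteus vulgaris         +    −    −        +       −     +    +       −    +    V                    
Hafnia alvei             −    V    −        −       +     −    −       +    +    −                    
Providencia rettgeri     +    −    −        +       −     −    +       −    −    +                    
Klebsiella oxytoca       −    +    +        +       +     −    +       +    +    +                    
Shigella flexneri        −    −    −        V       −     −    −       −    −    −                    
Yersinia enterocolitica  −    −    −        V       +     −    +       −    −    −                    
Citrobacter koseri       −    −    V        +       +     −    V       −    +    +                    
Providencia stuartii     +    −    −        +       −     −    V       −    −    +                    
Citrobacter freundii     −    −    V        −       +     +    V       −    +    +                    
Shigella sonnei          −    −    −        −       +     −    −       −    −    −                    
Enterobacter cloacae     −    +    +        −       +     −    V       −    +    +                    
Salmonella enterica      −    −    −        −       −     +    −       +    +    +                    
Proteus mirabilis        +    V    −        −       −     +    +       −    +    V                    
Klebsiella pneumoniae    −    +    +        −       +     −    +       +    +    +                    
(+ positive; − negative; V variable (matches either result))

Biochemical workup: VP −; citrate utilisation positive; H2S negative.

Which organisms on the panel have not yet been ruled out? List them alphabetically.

citrate utilisation +: excludes 6 organisms — 11 left.
H2S −: excludes Proteus vulgaris, Citrobacter freundii, Salmonella enterica, Proteus mirabilis — 7 left.
VP −: excludes Klebsiella aerogenes, Klebsiella oxytoca, Enterobacter cloacae, Klebsiella pneumoniae — 3 left.

Citrobacter koseri, Providencia rettgeri, Providencia stuartii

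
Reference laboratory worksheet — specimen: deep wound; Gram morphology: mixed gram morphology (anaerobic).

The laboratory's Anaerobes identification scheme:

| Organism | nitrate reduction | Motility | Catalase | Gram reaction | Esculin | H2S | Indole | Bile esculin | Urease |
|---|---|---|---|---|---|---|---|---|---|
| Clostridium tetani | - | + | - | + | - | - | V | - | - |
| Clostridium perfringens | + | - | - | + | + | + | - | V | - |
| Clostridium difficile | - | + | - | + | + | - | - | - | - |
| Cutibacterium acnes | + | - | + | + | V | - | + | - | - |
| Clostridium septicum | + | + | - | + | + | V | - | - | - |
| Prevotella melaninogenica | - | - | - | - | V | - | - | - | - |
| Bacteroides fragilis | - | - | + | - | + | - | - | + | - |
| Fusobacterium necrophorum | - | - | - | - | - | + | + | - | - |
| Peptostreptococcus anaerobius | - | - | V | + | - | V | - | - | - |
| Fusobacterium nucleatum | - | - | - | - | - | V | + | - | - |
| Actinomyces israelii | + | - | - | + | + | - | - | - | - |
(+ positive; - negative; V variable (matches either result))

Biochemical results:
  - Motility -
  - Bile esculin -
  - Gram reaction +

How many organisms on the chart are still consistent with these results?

Bile esculin -: excludes Bacteroides fragilis — 10 left.
Gram reaction +: excludes Prevotella melaninogenica, Fusobacterium necrophorum, Fusobacterium nucleatum — 7 left.
Motility -: excludes Clostridium tetani, Clostridium difficile, Clostridium septicum — 4 left.
Still consistent: Actinomyces israelii, Clostridium perfringens, Cutibacterium acnes, Peptostreptococcus anaerobius.

4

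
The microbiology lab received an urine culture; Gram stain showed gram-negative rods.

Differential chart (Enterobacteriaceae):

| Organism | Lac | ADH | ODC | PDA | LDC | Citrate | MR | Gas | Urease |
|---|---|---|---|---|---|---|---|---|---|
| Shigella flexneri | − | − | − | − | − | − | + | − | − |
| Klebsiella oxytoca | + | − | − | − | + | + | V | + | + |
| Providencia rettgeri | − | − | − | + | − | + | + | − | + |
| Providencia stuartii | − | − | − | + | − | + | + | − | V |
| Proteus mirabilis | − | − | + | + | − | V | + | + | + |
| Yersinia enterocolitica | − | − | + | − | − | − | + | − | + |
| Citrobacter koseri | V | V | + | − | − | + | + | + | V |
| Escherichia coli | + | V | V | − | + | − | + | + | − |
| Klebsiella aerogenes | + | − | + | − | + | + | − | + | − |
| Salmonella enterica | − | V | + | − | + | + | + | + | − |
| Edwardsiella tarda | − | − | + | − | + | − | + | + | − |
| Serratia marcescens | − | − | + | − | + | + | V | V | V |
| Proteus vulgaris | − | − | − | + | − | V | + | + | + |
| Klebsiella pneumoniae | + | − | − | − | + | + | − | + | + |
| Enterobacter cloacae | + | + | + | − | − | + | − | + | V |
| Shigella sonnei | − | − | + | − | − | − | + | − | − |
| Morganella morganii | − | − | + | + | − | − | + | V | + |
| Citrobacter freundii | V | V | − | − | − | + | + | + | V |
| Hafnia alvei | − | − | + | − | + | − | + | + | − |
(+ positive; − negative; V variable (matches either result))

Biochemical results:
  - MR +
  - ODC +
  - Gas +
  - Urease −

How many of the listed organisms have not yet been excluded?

6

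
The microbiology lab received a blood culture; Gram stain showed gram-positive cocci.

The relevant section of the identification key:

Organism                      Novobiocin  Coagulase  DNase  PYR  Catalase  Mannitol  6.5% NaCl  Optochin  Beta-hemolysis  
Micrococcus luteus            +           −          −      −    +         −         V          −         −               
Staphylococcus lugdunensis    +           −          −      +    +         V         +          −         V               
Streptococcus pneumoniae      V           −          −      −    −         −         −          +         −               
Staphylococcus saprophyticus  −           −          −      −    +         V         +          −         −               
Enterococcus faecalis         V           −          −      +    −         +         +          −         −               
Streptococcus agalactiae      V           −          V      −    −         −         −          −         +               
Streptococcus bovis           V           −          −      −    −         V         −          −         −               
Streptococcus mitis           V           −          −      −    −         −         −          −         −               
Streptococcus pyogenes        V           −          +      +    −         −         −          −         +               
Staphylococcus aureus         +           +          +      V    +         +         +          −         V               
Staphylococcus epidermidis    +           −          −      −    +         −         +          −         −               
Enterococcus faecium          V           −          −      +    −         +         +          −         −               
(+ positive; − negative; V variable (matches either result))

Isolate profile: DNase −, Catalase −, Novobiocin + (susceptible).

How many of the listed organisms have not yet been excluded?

6

Novobiocin +: excludes Staphylococcus saprophyticus — 11 left.
DNase −: excludes Streptococcus pyogenes, Staphylococcus aureus — 9 left.
Catalase −: excludes Micrococcus luteus, Staphylococcus lugdunensis, Staphylococcus epidermidis — 6 left.
Still consistent: Enterococcus faecalis, Enterococcus faecium, Streptococcus agalactiae, Streptococcus bovis, Streptococcus mitis, Streptococcus pneumoniae.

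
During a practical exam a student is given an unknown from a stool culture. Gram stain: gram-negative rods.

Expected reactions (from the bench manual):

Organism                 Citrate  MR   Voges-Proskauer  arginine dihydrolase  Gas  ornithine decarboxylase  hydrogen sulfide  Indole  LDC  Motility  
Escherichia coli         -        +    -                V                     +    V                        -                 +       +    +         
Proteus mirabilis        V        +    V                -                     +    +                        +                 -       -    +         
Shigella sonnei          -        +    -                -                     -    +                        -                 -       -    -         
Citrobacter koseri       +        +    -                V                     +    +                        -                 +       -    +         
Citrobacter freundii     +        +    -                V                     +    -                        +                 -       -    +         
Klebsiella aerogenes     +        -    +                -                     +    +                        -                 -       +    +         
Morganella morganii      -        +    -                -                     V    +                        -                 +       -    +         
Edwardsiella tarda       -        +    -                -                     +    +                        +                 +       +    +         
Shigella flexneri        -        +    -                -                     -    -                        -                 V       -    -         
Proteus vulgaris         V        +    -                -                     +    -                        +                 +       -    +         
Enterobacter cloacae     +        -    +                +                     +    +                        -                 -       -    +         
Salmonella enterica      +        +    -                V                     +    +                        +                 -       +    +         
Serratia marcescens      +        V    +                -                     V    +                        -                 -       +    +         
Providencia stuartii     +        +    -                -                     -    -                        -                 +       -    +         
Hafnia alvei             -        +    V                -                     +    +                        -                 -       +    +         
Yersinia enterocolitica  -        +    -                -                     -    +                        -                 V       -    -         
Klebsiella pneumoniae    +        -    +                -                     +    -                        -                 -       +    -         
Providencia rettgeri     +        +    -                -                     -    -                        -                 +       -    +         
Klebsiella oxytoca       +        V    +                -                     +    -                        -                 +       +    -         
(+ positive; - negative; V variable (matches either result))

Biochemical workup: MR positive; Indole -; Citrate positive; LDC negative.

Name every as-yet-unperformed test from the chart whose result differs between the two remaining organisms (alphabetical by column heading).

Indole -: excludes 8 organisms — 11 left.
Citrate +: excludes Shigella sonnei, Shigella flexneri, Hafnia alvei, Yersinia enterocolitica — 7 left.
LDC -: excludes Klebsiella aerogenes, Salmonella enterica, Serratia marcescens, Klebsiella pneumoniae — 3 left.
MR +: excludes Enterobacter cloacae — 2 left.
Two candidates remain: Citrobacter freundii and Proteus mirabilis.
  Voges-Proskauer: - vs V — variable for at least one, does not separate.
  arginine dihydrolase: V vs - — variable for at least one, does not separate.
  Gas: + vs + — same for both, does not separate.
  ornithine decarboxylase: Citrobacter freundii -, Proteus mirabilis + — discriminates.
  hydrogen sulfide: + vs + — same for both, does not separate.
  Motility: + vs + — same for both, does not separate.

ornithine decarboxylase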